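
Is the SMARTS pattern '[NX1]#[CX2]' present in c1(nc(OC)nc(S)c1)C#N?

Yes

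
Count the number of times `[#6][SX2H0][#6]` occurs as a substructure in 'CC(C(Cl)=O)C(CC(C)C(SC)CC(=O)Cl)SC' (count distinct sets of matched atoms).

2

[#6][SX2H0][#6] is the SMARTS for a thioether: an aliphatic sulfur bridging two carbons with no H on the sulfur.
The molecule carries 2 separate instances of a methylthio ether (-SCH3) meeting every constraint; each maps to a distinct set of atoms, giving 2 matches.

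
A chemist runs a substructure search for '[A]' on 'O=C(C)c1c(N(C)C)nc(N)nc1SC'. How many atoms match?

9

The query [A] means: A matches any aliphatic (non-aromatic) heavy atom.
Check the 15 heavy atoms by environment: 2× n (aromatic) → no; 4× c (aromatic) → no; 2× N → match; 1× S → match; 5× C → match; 1× O → match.
Summing the matching environments: 2 + 1 + 5 + 1 = 9 matching atoms.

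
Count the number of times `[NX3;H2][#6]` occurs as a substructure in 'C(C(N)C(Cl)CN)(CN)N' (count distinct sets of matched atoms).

[NX3;H2][#6] is the SMARTS for a primary amine: a trivalent nitrogen with two H attached to carbon.
The molecule carries 4 separate instances of a primary amino group (-NH2) meeting every constraint; each maps to a distinct set of atoms, giving 4 matches.

4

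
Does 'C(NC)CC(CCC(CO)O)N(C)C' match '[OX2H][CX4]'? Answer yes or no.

Yes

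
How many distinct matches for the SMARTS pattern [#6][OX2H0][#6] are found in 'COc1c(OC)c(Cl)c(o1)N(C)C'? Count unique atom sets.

[#6][OX2H0][#6] is the SMARTS for an ether: an aliphatic oxygen bridging two carbons with no H on the oxygen.
The molecule carries 2 separate instances of a methoxy ether (-OCH3) meeting every constraint; each maps to a distinct set of atoms, giving 2 matches.

2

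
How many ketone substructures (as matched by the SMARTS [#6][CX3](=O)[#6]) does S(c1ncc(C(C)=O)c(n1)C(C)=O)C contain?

2

[#6][CX3](=O)[#6] is the SMARTS for a ketone: a carbonyl carbon (no H) flanked by two carbons.
The molecule carries 2 separate instances of an acetyl/ketone group (-C(=O)CH3) meeting every constraint; each maps to a distinct set of atoms, giving 2 matches.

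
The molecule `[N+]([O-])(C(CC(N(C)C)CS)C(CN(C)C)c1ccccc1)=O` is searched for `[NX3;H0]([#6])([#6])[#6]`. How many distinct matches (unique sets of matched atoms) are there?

2

[NX3;H0]([#6])([#6])[#6] is the SMARTS for a tertiary amine: a trivalent nitrogen with no H, bonded to three carbons.
The molecule carries 2 separate instances of a dimethylamino group (-N(CH3)2) meeting every constraint; each maps to a distinct set of atoms, giving 2 matches.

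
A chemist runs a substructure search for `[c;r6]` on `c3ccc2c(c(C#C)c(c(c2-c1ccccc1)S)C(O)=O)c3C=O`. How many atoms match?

16

The query [c;r6] means: aromatic carbon that belongs to a six-membered ring.
Check the 24 heavy atoms by environment: 16× c (aromatic, in 6-ring) → match; 4× C (acyclic) → no; 3× O (acyclic) → no; 1× S (acyclic) → no.
That gives 16 matching atoms.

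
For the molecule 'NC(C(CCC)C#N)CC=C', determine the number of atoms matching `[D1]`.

4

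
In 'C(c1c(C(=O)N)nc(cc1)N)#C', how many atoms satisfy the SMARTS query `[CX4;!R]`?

0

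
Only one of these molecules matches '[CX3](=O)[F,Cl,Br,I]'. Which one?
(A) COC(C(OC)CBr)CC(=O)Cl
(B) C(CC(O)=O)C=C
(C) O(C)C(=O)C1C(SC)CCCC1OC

A

[CX3](=O)[F,Cl,Br,I] describes a carbonyl carbon bonded to a halogen (an acyl halide).
(A) contains an acyl chloride (-C(=O)Cl), which satisfies every atom and bond constraint.
(B) has a carboxylic acid group (-C(=O)OH) but the carbonyl is bonded to -OH, not to a halogen.
(C) has a methyl-ester group (-C(=O)OCH3) but the carbonyl is bonded to -O-C, not to a halogen.
So the answer is (A).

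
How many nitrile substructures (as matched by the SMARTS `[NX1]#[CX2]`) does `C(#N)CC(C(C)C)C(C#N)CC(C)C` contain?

[NX1]#[CX2] is the SMARTS for a nitrile: a nitrogen triple-bonded to a two-connected carbon.
The molecule carries 2 separate instances of a nitrile (-C#N) meeting every constraint; each maps to a distinct set of atoms, giving 2 matches.

2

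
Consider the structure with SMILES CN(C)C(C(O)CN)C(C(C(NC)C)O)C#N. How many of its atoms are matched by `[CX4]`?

The query [CX4] means: C with X4: aliphatic carbon with exactly 4 total connections (bonds + H).
Check the 17 heavy atoms by environment: 10× C (X4) → match; 1× C (X2) → no; 1× N (X1) → no; 2× O (X2) → no; 3× N (X3) → no.
That gives 10 matching atoms.

10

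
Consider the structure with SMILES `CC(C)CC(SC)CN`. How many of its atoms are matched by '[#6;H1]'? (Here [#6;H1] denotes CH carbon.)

2

The query [#6;H1] means: any carbon bearing exactly one hydrogen.
Check the 9 heavy atoms by environment: 2× C (H2) → no; 2× C (H1) → match; 1× N (H2) → no; 3× C (H3) → no; 1× S (H0) → no.
That gives 2 matching atoms.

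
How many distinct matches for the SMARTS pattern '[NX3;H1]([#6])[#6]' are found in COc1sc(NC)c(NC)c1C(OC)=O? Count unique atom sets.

2

[NX3;H1]([#6])[#6] is the SMARTS for a secondary amine: a trivalent nitrogen with one H, bonded to two carbons.
The molecule carries 2 separate instances of an N-methylamino group (-NHCH3) meeting every constraint; each maps to a distinct set of atoms, giving 2 matches.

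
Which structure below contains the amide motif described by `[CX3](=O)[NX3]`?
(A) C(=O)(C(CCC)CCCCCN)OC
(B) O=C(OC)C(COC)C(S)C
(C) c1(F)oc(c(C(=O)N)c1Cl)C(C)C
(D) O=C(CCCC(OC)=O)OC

C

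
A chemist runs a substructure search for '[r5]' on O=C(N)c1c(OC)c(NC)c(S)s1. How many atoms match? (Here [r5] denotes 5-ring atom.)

5

The query [r5] means: r5 matches atoms in a five-membered ring.
Check the 13 heavy atoms by environment: 1× s (aromatic, in 5-ring) → match; 4× c (aromatic, in 5-ring) → match; 3× C (acyclic) → no; 2× O (acyclic) → no; 2× N (acyclic) → no; 1× S (acyclic) → no.
Summing the matching environments: 1 + 4 = 5 matching atoms.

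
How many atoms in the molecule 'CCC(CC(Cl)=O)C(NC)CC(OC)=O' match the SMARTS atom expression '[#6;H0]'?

2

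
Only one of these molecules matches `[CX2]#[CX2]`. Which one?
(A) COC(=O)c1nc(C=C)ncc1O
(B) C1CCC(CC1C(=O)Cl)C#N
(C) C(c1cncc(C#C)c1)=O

[CX2]#[CX2] describes a carbon-carbon triple bond (an alkyne).
(A) has a vinyl group (-CH=CH2) but the C=C is a double bond; both carbons are CX3, not CX2.
(B) has a nitrile (-C#N) but the triple bond is C#N, not C#C.
(C) contains an ethynyl group (-C#CH), which satisfies every atom and bond constraint.
So the answer is (C).

C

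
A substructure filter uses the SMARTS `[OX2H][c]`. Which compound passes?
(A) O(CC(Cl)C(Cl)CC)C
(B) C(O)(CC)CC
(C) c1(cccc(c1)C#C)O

C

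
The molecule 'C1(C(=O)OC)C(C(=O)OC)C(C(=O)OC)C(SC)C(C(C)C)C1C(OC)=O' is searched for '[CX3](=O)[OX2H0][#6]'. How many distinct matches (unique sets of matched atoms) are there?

[CX3](=O)[OX2H0][#6] is the SMARTS for an ester: a carbonyl carbon bonded to an oxygen that is itself bonded to carbon (no H on that O).
The molecule carries 4 separate instances of a methyl-ester group (-C(=O)OCH3) meeting every constraint; each maps to a distinct set of atoms, giving 4 matches.

4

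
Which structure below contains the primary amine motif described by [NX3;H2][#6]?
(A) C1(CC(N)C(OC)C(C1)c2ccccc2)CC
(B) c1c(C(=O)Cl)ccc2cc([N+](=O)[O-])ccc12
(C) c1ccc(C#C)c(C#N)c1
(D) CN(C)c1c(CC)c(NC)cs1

[NX3;H2][#6] describes a trivalent nitrogen with two H attached to carbon (a primary amine).
(A) contains a primary amino group (-NH2), which satisfies every atom and bond constraint.
(B) has a nitro group (-[N+](=O)[O-]) but the nitrogen is [N+] with no H, not NX3H2.
(C) has a nitrile (-C#N) but the nitrogen is NX1 (triple-bonded), not NX3 with two H.
(D) has an N-methylamino group (-NHCH3) but the nitrogen bears two carbons and only one H (H1), not H2.
So the answer is (A).

A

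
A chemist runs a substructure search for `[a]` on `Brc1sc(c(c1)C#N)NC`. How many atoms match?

5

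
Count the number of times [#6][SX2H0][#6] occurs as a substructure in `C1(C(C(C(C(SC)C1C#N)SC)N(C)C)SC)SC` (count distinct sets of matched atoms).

4

[#6][SX2H0][#6] is the SMARTS for a thioether: an aliphatic sulfur bridging two carbons with no H on the sulfur.
The molecule carries 4 separate instances of a methylthio ether (-SCH3) meeting every constraint; each maps to a distinct set of atoms, giving 4 matches.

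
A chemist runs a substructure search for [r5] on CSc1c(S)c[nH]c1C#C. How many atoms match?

5

Check the 10 heavy atoms by environment: 1× n (aromatic, in 5-ring) → match; 4× c (aromatic, in 5-ring) → match; 3× C (acyclic) → no; 2× S (acyclic) → no.
Summing the matching environments: 1 + 4 = 5 matching atoms.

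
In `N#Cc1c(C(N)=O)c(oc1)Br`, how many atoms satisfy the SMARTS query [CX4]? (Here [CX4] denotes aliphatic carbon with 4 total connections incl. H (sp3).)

0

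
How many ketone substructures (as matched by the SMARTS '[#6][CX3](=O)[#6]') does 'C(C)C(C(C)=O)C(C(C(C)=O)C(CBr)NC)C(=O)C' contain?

3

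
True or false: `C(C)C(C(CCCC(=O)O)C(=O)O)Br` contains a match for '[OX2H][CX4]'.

The pattern [OX2H][CX4] describes a hydroxyl oxygen bound to an sp3 (X4) carbon — an aliphatic alcohol.
The closest candidate here is a carboxylic acid group (-C(=O)OH), but the -OH is on a CX3 carbonyl carbon, not a CX4 carbon. No other fragment satisfies the full query, so there is no match.

False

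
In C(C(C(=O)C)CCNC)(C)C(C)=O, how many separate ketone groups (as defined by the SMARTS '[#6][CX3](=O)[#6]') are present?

2

[#6][CX3](=O)[#6] is the SMARTS for a ketone: a carbonyl carbon (no H) flanked by two carbons.
The molecule carries 2 separate instances of an acetyl/ketone group (-C(=O)CH3) meeting every constraint; each maps to a distinct set of atoms, giving 2 matches.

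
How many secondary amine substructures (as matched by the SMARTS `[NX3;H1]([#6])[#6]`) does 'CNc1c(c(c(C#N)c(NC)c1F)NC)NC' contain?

[NX3;H1]([#6])[#6] is the SMARTS for a secondary amine: a trivalent nitrogen with one H, bonded to two carbons.
The molecule carries 4 separate instances of an N-methylamino group (-NHCH3) meeting every constraint; each maps to a distinct set of atoms, giving 4 matches.

4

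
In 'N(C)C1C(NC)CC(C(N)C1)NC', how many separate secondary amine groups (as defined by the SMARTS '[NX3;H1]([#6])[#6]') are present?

3

[NX3;H1]([#6])[#6] is the SMARTS for a secondary amine: a trivalent nitrogen with one H, bonded to two carbons.
The molecule carries 3 separate instances of an N-methylamino group (-NHCH3) meeting every constraint; each maps to a distinct set of atoms, giving 3 matches.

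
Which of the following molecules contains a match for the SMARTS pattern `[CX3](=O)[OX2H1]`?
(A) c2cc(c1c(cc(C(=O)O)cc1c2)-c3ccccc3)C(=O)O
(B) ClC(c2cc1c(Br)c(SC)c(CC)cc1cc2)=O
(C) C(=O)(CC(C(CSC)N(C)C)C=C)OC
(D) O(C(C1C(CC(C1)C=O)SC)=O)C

[CX3](=O)[OX2H1] describes an sp2 carbon double-bonded to O and single-bonded to an -OH oxygen (a carboxylic acid).
(A) contains a carboxylic acid group (-C(=O)OH), which satisfies every atom and bond constraint.
(B) has an acyl chloride (-C(=O)Cl) but the carbonyl is bonded to Cl, not to an -OH oxygen.
(C) has a methyl-ester group (-C(=O)OCH3) but the singly-bonded O has no H (OX2H0, not OX2H1).
(D) has an aldehyde (-CHO) but there is no singly-bonded oxygen on the carbonyl carbon.
So the answer is (A).

A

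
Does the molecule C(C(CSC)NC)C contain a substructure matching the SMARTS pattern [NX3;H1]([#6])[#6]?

The pattern [NX3;H1]([#6])[#6] describes a trivalent nitrogen with one H, bonded to two carbons — a secondary amine.
The molecule carries an N-methylamino group (-NHCH3), whose atoms satisfy every constraint of the query, so the pattern matches.

Yes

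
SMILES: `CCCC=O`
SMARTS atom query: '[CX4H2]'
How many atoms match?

The query [CX4H2] means: sp3 carbon (X4) with exactly two hydrogens.
Check the 5 heavy atoms by environment: 2× C (H2, X4) → match; 1× C (H3, X4) → no; 1× C (H1, X3) → no; 1× O (H0, X1) → no.
That gives 2 matching atoms.

2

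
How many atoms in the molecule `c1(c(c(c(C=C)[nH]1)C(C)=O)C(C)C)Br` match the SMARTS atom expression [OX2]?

Check the 14 heavy atoms by environment: 1× n (aromatic, X3) → no; 4× c (aromatic, X3) → no; 3× C (X3) → no; 1× O (X1) → no; 4× C (X4) → no; 1× Br (X1) → no.
No environment satisfies the query, so 0 matching atoms.

0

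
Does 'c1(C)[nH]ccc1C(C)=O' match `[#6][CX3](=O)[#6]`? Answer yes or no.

The pattern [#6][CX3](=O)[#6] describes a carbonyl carbon (no H) flanked by two carbons — a ketone.
The molecule carries an acetyl/ketone group (-C(=O)CH3), whose atoms satisfy every constraint of the query, so the pattern matches.

Yes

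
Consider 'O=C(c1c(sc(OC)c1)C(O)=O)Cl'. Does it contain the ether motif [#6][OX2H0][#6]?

Yes

The pattern [#6][OX2H0][#6] describes an aliphatic oxygen bridging two carbons with no H on the oxygen — an ether.
The molecule carries a methoxy ether (-OCH3), whose atoms satisfy every constraint of the query, so the pattern matches.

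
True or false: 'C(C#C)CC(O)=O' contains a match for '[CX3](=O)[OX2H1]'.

True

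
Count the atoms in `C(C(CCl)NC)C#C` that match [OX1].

The query [OX1] means: aliphatic oxygen with one total connection — typically a carbonyl =O or an oxide.
Check the 8 heavy atoms by environment: 4× C (X4) → no; 1× N (X3) → no; 1× Cl (X1) → no; 2× C (X2) → no.
No environment satisfies the query, so 0 matching atoms.

0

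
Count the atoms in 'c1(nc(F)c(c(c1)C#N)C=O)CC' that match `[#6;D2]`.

The query [#6;D2] means: any carbon bonded to exactly two heavy atoms.
Check the 13 heavy atoms by environment: 1× n (aromatic, D2) → no; 4× c (aromatic, D3) → no; 1× c (aromatic, D2) → match; 3× C (D2) → match; 1× C (D1) → no; 1× F (D1) → no; 1× O (D1) → no; 1× N (D1) → no.
Summing the matching environments: 1 + 3 = 4 matching atoms.

4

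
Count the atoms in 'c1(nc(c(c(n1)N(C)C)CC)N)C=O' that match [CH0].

The query [CH0] means: aliphatic carbon with no attached hydrogen.
Check the 14 heavy atoms by environment: 2× n (aromatic, H0) → no; 4× c (aromatic, H0) → no; 1× N (H0) → no; 3× C (H3) → no; 1× C (H2) → no; 1× C (H1) → no; 1× O (H0) → no; 1× N (H2) → no.
No environment satisfies the query, so 0 matching atoms.

0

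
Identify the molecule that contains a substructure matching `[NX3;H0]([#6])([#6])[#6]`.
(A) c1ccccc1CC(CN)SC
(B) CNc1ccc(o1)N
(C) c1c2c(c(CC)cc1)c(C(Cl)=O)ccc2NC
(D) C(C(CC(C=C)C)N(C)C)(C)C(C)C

D

[NX3;H0]([#6])([#6])[#6] describes a trivalent nitrogen with no H, bonded to three carbons (a tertiary amine).
(A) has a primary amino group (-NH2) but the nitrogen has H2, not H0 with three carbons.
(B) has a primary amino group (-NH2) but the nitrogen has H2, not H0 with three carbons.
(C) has an N-methylamino group (-NHCH3) but the nitrogen still has one H (H1), not H0.
(D) contains a dimethylamino group (-N(CH3)2), which satisfies every atom and bond constraint.
So the answer is (D).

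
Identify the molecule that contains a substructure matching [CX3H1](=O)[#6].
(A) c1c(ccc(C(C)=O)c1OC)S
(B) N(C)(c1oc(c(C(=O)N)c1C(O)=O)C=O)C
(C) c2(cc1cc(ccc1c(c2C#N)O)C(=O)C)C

B

[CX3H1](=O)[#6] describes an sp2 carbon with one H, double-bonded to O and single-bonded to carbon (an aldehyde).
(A) has an acetyl/ketone group (-C(=O)CH3) but the carbonyl carbon has H0 (two carbon neighbours), not H1.
(B) contains an aldehyde (-CHO), which satisfies every atom and bond constraint.
(C) has an acetyl/ketone group (-C(=O)CH3) but the carbonyl carbon has H0 (two carbon neighbours), not H1.
So the answer is (B).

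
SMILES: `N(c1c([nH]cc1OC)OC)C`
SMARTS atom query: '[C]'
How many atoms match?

3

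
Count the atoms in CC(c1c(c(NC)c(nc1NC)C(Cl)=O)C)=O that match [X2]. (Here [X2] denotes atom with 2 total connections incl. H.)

1

Check the 17 heavy atoms by environment: 1× n (aromatic, X2) → match; 5× c (aromatic, X3) → no; 2× C (X3) → no; 2× O (X1) → no; 4× C (X4) → no; 1× Cl (X1) → no; 2× N (X3) → no.
That gives 1 matching atom.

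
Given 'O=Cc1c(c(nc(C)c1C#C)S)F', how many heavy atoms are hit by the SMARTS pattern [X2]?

4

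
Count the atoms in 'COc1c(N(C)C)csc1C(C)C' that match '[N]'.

Check the 13 heavy atoms by environment: 1× s (aromatic) → no; 4× c (aromatic) → no; 1× N → match; 6× C → no; 1× O → no.
That gives 1 matching atom.

1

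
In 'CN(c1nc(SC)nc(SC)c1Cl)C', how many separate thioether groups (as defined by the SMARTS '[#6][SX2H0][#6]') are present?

2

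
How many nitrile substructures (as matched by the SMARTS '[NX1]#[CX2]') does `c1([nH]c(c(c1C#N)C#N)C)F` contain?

2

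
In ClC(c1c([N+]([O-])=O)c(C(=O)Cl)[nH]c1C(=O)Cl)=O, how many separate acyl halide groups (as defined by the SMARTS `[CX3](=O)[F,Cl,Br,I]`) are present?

3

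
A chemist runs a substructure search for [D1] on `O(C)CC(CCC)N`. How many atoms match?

The query [D1] means: atom with exactly one heavy-atom neighbour (degree 1).
Check the 8 heavy atoms by environment: 3× C (D2) → no; 1× C (D3) → no; 1× N (D1) → match; 2× C (D1) → match; 1× O (D2) → no.
Summing the matching environments: 1 + 2 = 3 matching atoms.

3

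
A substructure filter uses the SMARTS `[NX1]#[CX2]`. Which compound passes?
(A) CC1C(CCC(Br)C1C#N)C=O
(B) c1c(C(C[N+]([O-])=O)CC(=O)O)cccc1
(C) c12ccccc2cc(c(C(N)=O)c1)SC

[NX1]#[CX2] describes a nitrogen triple-bonded to a two-connected carbon (a nitrile).
(A) contains a nitrile (-C#N), which satisfies every atom and bond constraint.
(B) has a nitro group (-[N+](=O)[O-]) but there is no C#N triple bond.
(C) has a primary amide (-C(=O)NH2) but the nitrogen is NX3, not NX1.
So the answer is (A).

A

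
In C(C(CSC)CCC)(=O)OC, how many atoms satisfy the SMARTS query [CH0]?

1

Check the 11 heavy atoms by environment: 3× C (H2) → no; 1× C (H1) → no; 1× S (H0) → no; 3× C (H3) → no; 1× C (H0) → match; 2× O (H0) → no.
That gives 1 matching atom.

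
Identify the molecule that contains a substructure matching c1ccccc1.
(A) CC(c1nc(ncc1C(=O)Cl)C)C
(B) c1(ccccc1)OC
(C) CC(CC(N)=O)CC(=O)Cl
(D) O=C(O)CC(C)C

B

c1ccccc1 describes six aromatic carbons in a ring (a benzene ring).
(A) has a methyl group (-CH3) but no six-membered all-carbon aromatic ring is present.
(B) contains the required atom environment, so the pattern matches.
(C) has a methyl group (-CH3) but no six-membered all-carbon aromatic ring is present.
(D) has a methyl group (-CH3) but no six-membered all-carbon aromatic ring is present.
So the answer is (B).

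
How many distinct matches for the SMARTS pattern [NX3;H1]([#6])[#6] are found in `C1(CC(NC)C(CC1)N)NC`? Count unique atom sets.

2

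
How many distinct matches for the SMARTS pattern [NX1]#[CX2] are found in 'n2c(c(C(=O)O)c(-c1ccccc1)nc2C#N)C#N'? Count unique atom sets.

2

[NX1]#[CX2] is the SMARTS for a nitrile: a nitrogen triple-bonded to a two-connected carbon.
The molecule carries 2 separate instances of a nitrile (-C#N) meeting every constraint; each maps to a distinct set of atoms, giving 2 matches.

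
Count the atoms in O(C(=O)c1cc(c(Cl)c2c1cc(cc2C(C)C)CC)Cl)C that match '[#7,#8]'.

2

Check the 21 heavy atoms by environment: 10× c (aromatic) → no; 2× Cl → no; 7× C → no; 2× O → match.
That gives 2 matching atoms.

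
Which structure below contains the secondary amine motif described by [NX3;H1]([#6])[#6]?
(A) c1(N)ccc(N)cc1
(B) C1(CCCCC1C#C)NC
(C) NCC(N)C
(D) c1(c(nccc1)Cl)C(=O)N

B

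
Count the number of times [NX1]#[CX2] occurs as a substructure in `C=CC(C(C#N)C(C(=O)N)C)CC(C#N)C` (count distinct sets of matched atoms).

2

[NX1]#[CX2] is the SMARTS for a nitrile: a nitrogen triple-bonded to a two-connected carbon.
The molecule carries 2 separate instances of a nitrile (-C#N) meeting every constraint; each maps to a distinct set of atoms, giving 2 matches.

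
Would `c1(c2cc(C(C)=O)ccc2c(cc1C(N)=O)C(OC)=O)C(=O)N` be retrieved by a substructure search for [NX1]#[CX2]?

The pattern [NX1]#[CX2] describes a nitrogen triple-bonded to a two-connected carbon — a nitrile.
The closest candidate here is a primary amide (-C(=O)NH2), but the nitrogen is NX3, not NX1. No other fragment satisfies the full query, so there is no match.

No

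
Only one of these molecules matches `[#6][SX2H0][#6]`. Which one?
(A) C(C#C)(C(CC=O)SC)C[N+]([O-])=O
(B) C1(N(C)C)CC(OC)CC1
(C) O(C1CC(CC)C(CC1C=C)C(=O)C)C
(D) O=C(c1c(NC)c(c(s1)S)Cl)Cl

A

[#6][SX2H0][#6] describes an aliphatic sulfur bridging two carbons with no H on the sulfur (a thioether).
(A) contains a methylthio ether (-SCH3), which satisfies every atom and bond constraint.
(B) has a methoxy ether (-OCH3) but the bridging atom is O, not S.
(C) has a methoxy ether (-OCH3) but the bridging atom is O, not S.
(D) has a thiol (-SH) but the sulfur has H1, not H0 bridging two carbons.
So the answer is (A).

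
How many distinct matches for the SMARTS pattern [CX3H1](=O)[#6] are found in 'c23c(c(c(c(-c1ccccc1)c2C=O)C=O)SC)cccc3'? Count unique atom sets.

[CX3H1](=O)[#6] is the SMARTS for an aldehyde: an sp2 carbon with one H, double-bonded to O and single-bonded to carbon.
The molecule carries 2 separate instances of an aldehyde (-CHO) meeting every constraint; each maps to a distinct set of atoms, giving 2 matches.

2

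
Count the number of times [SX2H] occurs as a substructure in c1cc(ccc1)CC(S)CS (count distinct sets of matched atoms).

2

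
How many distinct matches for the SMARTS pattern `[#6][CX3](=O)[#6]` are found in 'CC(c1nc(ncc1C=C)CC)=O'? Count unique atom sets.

1

[#6][CX3](=O)[#6] is the SMARTS for a ketone: a carbonyl carbon (no H) flanked by two carbons.
Exactly one fragment in the molecule meets all constraints, giving 1 match.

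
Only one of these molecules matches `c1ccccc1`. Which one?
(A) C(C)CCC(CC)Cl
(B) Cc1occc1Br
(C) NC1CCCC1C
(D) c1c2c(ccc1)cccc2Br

c1ccccc1 describes six aromatic carbons in a ring (a benzene ring).
(A) has a methyl group (-CH3) but no six-membered all-carbon aromatic ring is present.
(B) has a methyl group (-CH3) but no six-membered all-carbon aromatic ring is present.
(C) has a methyl group (-CH3) but no six-membered all-carbon aromatic ring is present.
(D) contains the required atom environment, so the pattern matches.
So the answer is (D).

D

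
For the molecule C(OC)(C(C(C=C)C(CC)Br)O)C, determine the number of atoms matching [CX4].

8

The query [CX4] means: C with X4: aliphatic carbon with exactly 4 total connections (bonds + H).
Check the 13 heavy atoms by environment: 8× C (X4) → match; 1× Br (X1) → no; 2× C (X3) → no; 2× O (X2) → no.
That gives 8 matching atoms.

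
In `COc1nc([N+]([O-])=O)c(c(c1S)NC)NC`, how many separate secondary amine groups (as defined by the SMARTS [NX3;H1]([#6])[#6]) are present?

[NX3;H1]([#6])[#6] is the SMARTS for a secondary amine: a trivalent nitrogen with one H, bonded to two carbons.
The molecule carries 2 separate instances of an N-methylamino group (-NHCH3) meeting every constraint; each maps to a distinct set of atoms, giving 2 matches.

2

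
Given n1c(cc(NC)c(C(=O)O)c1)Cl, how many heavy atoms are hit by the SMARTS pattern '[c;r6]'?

The query [c;r6] means: aromatic carbon that belongs to a six-membered ring.
Check the 12 heavy atoms by environment: 1× n (aromatic, in 6-ring) → no; 5× c (aromatic, in 6-ring) → match; 2× C (acyclic) → no; 2× O (acyclic) → no; 1× N (acyclic) → no; 1× Cl (acyclic) → no.
That gives 5 matching atoms.

5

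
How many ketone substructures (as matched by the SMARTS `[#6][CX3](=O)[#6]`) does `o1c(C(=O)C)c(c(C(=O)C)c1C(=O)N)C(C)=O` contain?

3

[#6][CX3](=O)[#6] is the SMARTS for a ketone: a carbonyl carbon (no H) flanked by two carbons.
The molecule carries 3 separate instances of an acetyl/ketone group (-C(=O)CH3) meeting every constraint; each maps to a distinct set of atoms, giving 3 matches.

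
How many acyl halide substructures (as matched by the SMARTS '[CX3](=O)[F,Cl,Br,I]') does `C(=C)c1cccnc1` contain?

0

[CX3](=O)[F,Cl,Br,I] is the SMARTS for an acyl halide: a carbonyl carbon bonded to a halogen.
No fragment in the molecule satisfies every constraint, giving 0 matches.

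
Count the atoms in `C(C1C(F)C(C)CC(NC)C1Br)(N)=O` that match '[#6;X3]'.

1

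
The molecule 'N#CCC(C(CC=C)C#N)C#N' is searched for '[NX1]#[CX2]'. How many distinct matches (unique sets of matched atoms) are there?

3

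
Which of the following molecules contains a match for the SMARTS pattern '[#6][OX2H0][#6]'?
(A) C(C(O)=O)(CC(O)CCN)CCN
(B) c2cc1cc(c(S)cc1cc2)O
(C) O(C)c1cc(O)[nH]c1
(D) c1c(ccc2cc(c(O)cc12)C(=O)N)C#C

C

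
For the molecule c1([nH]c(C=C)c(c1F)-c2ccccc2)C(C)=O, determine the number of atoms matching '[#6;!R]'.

4

Check the 17 heavy atoms by environment: 1× n (aromatic, in 5-ring) → no; 4× c (aromatic, in 5-ring) → no; 4× C (acyclic) → match; 1× O (acyclic) → no; 6× c (aromatic, in 6-ring) → no; 1× F (acyclic) → no.
That gives 4 matching atoms.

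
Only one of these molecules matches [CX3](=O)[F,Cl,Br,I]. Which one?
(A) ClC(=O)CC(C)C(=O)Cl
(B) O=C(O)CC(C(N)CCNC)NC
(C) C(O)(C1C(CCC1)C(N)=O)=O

A

[CX3](=O)[F,Cl,Br,I] describes a carbonyl carbon bonded to a halogen (an acyl halide).
(A) contains an acyl chloride (-C(=O)Cl), which satisfies every atom and bond constraint.
(B) has a carboxylic acid group (-C(=O)OH) but the carbonyl is bonded to -OH, not to a halogen.
(C) has a carboxylic acid group (-C(=O)OH) but the carbonyl is bonded to -OH, not to a halogen.
So the answer is (A).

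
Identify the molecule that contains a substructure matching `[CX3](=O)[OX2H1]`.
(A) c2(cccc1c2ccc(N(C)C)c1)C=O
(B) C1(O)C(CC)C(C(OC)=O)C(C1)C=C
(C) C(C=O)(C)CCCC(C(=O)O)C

C

[CX3](=O)[OX2H1] describes an sp2 carbon double-bonded to O and single-bonded to an -OH oxygen (a carboxylic acid).
(A) has an aldehyde (-CHO) but there is no singly-bonded oxygen on the carbonyl carbon.
(B) has a methyl-ester group (-C(=O)OCH3) but the singly-bonded O has no H (OX2H0, not OX2H1).
(C) contains a carboxylic acid group (-C(=O)OH), which satisfies every atom and bond constraint.
So the answer is (C).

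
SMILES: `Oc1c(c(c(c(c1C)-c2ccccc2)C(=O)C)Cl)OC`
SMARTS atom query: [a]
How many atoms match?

12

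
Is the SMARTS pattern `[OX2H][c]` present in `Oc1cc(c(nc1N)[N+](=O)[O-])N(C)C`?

Yes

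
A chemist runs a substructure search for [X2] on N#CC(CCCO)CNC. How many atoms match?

The query [X2] means: any atom with exactly two total connections (bonds + H).
Check the 10 heavy atoms by environment: 6× C (X4) → no; 1× C (X2) → match; 1× N (X1) → no; 1× O (X2) → match; 1× N (X3) → no.
Summing the matching environments: 1 + 1 = 2 matching atoms.

2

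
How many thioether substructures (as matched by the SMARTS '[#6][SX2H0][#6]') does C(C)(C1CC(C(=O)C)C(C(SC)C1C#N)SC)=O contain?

2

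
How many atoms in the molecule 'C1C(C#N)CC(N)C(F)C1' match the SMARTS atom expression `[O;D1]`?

0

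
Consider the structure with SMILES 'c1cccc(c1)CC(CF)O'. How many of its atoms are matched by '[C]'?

3

The query [C] means: uppercase C matches aliphatic (non-aromatic) carbon only.
Check the 11 heavy atoms by environment: 3× C → match; 6× c (aromatic) → no; 1× F → no; 1× O → no.
That gives 3 matching atoms.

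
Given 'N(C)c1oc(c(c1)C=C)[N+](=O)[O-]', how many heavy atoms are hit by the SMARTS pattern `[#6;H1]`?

2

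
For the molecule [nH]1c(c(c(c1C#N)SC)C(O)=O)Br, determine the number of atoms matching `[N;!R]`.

The query [N;!R] means: aliphatic nitrogen not in a ring.
Check the 13 heavy atoms by environment: 1× n (aromatic, in 5-ring) → no; 4× c (aromatic, in 5-ring) → no; 3× C (acyclic) → no; 1× N (acyclic) → match; 2× O (acyclic) → no; 1× S (acyclic) → no; 1× Br (acyclic) → no.
That gives 1 matching atom.

1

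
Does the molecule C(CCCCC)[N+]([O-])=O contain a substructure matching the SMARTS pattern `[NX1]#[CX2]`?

No

The pattern [NX1]#[CX2] describes a nitrogen triple-bonded to a two-connected carbon — a nitrile.
The closest candidate here is a nitro group (-[N+](=O)[O-]), but there is no C#N triple bond. No other fragment satisfies the full query, so there is no match.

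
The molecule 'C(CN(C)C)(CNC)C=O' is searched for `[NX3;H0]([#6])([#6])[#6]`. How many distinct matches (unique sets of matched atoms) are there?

1

[NX3;H0]([#6])([#6])[#6] is the SMARTS for a tertiary amine: a trivalent nitrogen with no H, bonded to three carbons.
Exactly one fragment in the molecule meets all constraints, giving 1 match.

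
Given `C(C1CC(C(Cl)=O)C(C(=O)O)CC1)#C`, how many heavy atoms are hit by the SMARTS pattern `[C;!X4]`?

The query [C;!X4] means: aliphatic carbon that does not have four total connections.
Check the 14 heavy atoms by environment: 6× C (X4) → no; 2× C (X3) → match; 2× O (X1) → no; 1× O (X2) → no; 1× Cl (X1) → no; 2× C (X2) → match.
Summing the matching environments: 2 + 2 = 4 matching atoms.

4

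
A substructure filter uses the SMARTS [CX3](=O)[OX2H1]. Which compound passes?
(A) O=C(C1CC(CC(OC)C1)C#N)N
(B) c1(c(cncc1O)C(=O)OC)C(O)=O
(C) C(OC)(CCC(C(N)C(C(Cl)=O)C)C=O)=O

B

[CX3](=O)[OX2H1] describes an sp2 carbon double-bonded to O and single-bonded to an -OH oxygen (a carboxylic acid).
(A) has a primary amide (-C(=O)NH2) but the carbonyl is bonded to N, not to an -OH oxygen.
(B) contains a carboxylic acid group (-C(=O)OH), which satisfies every atom and bond constraint.
(C) has a methyl-ester group (-C(=O)OCH3) but the singly-bonded O has no H (OX2H0, not OX2H1).
So the answer is (B).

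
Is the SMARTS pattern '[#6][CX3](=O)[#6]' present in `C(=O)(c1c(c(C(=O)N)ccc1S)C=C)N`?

No

The pattern [#6][CX3](=O)[#6] describes a carbonyl carbon (no H) flanked by two carbons — a ketone.
The closest candidate here is a primary amide (-C(=O)NH2), but one neighbour of the carbonyl carbon is N, not C. No other fragment satisfies the full query, so there is no match.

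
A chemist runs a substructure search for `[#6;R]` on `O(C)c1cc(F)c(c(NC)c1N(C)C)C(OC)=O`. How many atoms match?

6

The query [#6;R] means: carbon that is part of a ring.
Check the 18 heavy atoms by environment: 6× c (aromatic, in 6-ring) → match; 6× C (acyclic) → no; 3× O (acyclic) → no; 2× N (acyclic) → no; 1× F (acyclic) → no.
That gives 6 matching atoms.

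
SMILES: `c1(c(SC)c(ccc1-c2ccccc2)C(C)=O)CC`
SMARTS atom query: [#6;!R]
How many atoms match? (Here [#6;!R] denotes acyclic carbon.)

5

The query [#6;!R] means: carbon not in any ring.
Check the 19 heavy atoms by environment: 12× c (aromatic, in 6-ring) → no; 5× C (acyclic) → match; 1× S (acyclic) → no; 1× O (acyclic) → no.
That gives 5 matching atoms.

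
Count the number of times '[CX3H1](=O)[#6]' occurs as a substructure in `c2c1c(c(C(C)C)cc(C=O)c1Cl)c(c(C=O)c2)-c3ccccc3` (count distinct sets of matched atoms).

2

[CX3H1](=O)[#6] is the SMARTS for an aldehyde: an sp2 carbon with one H, double-bonded to O and single-bonded to carbon.
The molecule carries 2 separate instances of an aldehyde (-CHO) meeting every constraint; each maps to a distinct set of atoms, giving 2 matches.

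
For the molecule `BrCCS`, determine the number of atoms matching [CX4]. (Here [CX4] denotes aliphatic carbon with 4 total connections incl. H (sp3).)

2

The query [CX4] means: C with X4: aliphatic carbon with exactly 4 total connections (bonds + H).
Check the 4 heavy atoms by environment: 2× C (X4) → match; 1× Br (X1) → no; 1× S (X2) → no.
That gives 2 matching atoms.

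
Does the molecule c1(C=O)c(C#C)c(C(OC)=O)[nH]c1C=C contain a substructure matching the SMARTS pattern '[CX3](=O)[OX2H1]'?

No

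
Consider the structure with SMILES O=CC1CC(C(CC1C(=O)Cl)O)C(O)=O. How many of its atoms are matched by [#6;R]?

Check the 15 heavy atoms by environment: 6× C (in 6-ring) → match; 3× C (acyclic) → no; 5× O (acyclic) → no; 1× Cl (acyclic) → no.
That gives 6 matching atoms.

6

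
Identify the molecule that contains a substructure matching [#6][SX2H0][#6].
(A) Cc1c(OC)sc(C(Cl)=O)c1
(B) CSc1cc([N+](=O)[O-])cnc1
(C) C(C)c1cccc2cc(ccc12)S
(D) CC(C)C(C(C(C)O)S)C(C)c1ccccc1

B

[#6][SX2H0][#6] describes an aliphatic sulfur bridging two carbons with no H on the sulfur (a thioether).
(A) has a methoxy ether (-OCH3) but the bridging atom is O, not S.
(B) contains a methylthio ether (-SCH3), which satisfies every atom and bond constraint.
(C) has a thiol (-SH) but the sulfur has H1, not H0 bridging two carbons.
(D) has a thiol (-SH) but the sulfur has H1, not H0 bridging two carbons.
So the answer is (B).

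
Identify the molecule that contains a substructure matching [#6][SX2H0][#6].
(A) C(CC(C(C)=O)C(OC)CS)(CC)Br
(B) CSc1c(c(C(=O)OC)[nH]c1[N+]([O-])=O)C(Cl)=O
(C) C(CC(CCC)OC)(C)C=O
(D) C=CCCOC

B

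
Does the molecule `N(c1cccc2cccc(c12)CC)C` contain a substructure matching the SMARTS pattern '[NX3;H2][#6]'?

No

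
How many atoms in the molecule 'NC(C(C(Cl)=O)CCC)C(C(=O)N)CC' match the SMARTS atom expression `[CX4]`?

8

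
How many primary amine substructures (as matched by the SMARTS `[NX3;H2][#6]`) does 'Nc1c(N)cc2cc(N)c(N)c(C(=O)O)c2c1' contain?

[NX3;H2][#6] is the SMARTS for a primary amine: a trivalent nitrogen with two H attached to carbon.
The molecule carries 4 separate instances of a primary amino group (-NH2) meeting every constraint; each maps to a distinct set of atoms, giving 4 matches.

4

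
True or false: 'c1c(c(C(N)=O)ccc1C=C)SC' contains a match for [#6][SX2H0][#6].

True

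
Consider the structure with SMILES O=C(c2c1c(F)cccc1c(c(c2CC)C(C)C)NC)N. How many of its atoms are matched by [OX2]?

0

Check the 21 heavy atoms by environment: 10× c (aromatic, X3) → no; 2× N (X3) → no; 6× C (X4) → no; 1× C (X3) → no; 1× O (X1) → no; 1× F (X1) → no.
No environment satisfies the query, so 0 matching atoms.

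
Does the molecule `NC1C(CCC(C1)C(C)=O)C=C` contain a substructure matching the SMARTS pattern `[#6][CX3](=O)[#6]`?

Yes

The pattern [#6][CX3](=O)[#6] describes a carbonyl carbon (no H) flanked by two carbons — a ketone.
The molecule carries an acetyl/ketone group (-C(=O)CH3), whose atoms satisfy every constraint of the query, so the pattern matches.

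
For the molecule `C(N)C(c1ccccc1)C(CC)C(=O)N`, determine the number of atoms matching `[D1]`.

The query [D1] means: atom with exactly one heavy-atom neighbour (degree 1).
Check the 15 heavy atoms by environment: 2× C (D2) → no; 3× C (D3) → no; 1× O (D1) → match; 2× N (D1) → match; 1× c (aromatic, D3) → no; 5× c (aromatic, D2) → no; 1× C (D1) → match.
Summing the matching environments: 1 + 2 + 1 = 4 matching atoms.

4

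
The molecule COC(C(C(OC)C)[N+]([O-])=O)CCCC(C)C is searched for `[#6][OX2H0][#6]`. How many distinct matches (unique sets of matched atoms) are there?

2

[#6][OX2H0][#6] is the SMARTS for an ether: an aliphatic oxygen bridging two carbons with no H on the oxygen.
The molecule carries 2 separate instances of a methoxy ether (-OCH3) meeting every constraint; each maps to a distinct set of atoms, giving 2 matches.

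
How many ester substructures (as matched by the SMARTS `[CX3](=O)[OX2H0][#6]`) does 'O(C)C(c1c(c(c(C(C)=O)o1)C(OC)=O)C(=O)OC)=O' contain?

3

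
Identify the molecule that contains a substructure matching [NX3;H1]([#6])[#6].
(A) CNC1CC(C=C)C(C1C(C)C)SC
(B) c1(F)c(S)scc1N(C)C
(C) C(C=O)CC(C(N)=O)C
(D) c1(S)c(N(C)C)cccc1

A

[NX3;H1]([#6])[#6] describes a trivalent nitrogen with one H, bonded to two carbons (a secondary amine).
(A) contains an N-methylamino group (-NHCH3), which satisfies every atom and bond constraint.
(B) has a dimethylamino group (-N(CH3)2) but the nitrogen has H0, not H1.
(C) has a primary amide (-C(=O)NH2) but the -C(=O)NH2 nitrogen has H2, not H1.
(D) has a dimethylamino group (-N(CH3)2) but the nitrogen has H0, not H1.
So the answer is (A).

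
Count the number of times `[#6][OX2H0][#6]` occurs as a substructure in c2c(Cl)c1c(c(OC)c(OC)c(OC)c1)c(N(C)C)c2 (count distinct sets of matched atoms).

3

[#6][OX2H0][#6] is the SMARTS for an ether: an aliphatic oxygen bridging two carbons with no H on the oxygen.
The molecule carries 3 separate instances of a methoxy ether (-OCH3) meeting every constraint; each maps to a distinct set of atoms, giving 3 matches.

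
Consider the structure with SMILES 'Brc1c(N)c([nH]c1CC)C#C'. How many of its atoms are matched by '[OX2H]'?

0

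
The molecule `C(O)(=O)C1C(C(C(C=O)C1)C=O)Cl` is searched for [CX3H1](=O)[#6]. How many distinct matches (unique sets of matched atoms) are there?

[CX3H1](=O)[#6] is the SMARTS for an aldehyde: an sp2 carbon with one H, double-bonded to O and single-bonded to carbon.
The molecule carries 2 separate instances of an aldehyde (-CHO) meeting every constraint; each maps to a distinct set of atoms, giving 2 matches.

2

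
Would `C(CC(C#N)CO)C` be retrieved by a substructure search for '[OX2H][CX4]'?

The pattern [OX2H][CX4] describes a hydroxyl oxygen bound to an sp3 (X4) carbon — an aliphatic alcohol.
The molecule carries a hydroxyl group (-OH), whose atoms satisfy every constraint of the query, so the pattern matches.

Yes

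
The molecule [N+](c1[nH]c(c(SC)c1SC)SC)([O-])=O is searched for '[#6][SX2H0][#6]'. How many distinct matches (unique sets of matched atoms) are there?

3

[#6][SX2H0][#6] is the SMARTS for a thioether: an aliphatic sulfur bridging two carbons with no H on the sulfur.
The molecule carries 3 separate instances of a methylthio ether (-SCH3) meeting every constraint; each maps to a distinct set of atoms, giving 3 matches.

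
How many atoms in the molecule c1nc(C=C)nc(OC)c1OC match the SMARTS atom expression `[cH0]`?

The query [cH0] means: aromatic carbon with no attached hydrogen (substituted or ring-fusion).
Check the 12 heavy atoms by environment: 2× n (aromatic, H0) → no; 3× c (aromatic, H0) → match; 1× c (aromatic, H1) → no; 1× C (H1) → no; 1× C (H2) → no; 2× O (H0) → no; 2× C (H3) → no.
That gives 3 matching atoms.

3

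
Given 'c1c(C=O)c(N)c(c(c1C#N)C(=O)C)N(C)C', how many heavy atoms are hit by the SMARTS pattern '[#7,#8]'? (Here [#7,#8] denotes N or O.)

Check the 17 heavy atoms by environment: 6× c (aromatic) → no; 3× N → match; 6× C → no; 2× O → match.
Summing the matching environments: 3 + 2 = 5 matching atoms.

5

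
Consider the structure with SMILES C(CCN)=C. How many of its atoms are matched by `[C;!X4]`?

2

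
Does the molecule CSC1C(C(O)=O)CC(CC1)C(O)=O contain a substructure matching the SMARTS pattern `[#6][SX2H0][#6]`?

Yes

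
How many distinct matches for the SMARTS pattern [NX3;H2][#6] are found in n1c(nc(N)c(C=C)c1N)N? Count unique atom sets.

[NX3;H2][#6] is the SMARTS for a primary amine: a trivalent nitrogen with two H attached to carbon.
The molecule carries 3 separate instances of a primary amino group (-NH2) meeting every constraint; each maps to a distinct set of atoms, giving 3 matches.

3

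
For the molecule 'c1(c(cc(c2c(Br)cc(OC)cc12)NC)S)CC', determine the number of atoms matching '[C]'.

The query [C] means: uppercase C matches aliphatic (non-aromatic) carbon only.
Check the 18 heavy atoms by environment: 10× c (aromatic) → no; 1× Br → no; 1× S → no; 4× C → match; 1× N → no; 1× O → no.
That gives 4 matching atoms.

4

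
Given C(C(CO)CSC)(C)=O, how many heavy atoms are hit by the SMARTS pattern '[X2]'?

The query [X2] means: any atom with exactly two total connections (bonds + H).
Check the 9 heavy atoms by environment: 5× C (X4) → no; 1× S (X2) → match; 1× O (X2) → match; 1× C (X3) → no; 1× O (X1) → no.
Summing the matching environments: 1 + 1 = 2 matching atoms.

2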